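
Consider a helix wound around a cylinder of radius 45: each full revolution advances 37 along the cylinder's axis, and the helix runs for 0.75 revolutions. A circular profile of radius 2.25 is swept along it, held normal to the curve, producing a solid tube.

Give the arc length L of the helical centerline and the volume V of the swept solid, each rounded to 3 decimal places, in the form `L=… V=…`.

L=213.865 V=3401.384

2πR = 2π·45 = 282.743339
per-turn = √(282.743339² + 37²) = √(79943.7956 + 1369) = √81312.7956 = 285.153986
L = 0.75 × 285.153986 = 213.865489
V = π·2.25² × L = 15.904313 × 213.865489 = 3401.383642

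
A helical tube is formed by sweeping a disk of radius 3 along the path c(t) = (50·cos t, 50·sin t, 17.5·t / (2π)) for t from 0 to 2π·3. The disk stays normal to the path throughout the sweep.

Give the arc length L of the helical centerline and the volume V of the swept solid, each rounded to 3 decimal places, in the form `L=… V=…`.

L=943.939 V=26689.244

2πR = 2π·50 = 314.159265
per-turn = √(314.159265² + 17.5²) = √(98696.0440 + 306.25) = √99002.2940 = 314.646300
L = 3 × 314.646300 = 943.938900
V = π·3² × L = 28.274334 × 943.938900 = 26689.243611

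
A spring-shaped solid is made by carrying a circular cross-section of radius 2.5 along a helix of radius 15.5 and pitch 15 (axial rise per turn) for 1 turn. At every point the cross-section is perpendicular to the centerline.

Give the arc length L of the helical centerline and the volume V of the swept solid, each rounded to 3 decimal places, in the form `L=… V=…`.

2πR = 2π·15.5 = 97.389372
per-turn = √(97.389372² + 15²) = √(9484.6898 + 225) = √9709.6898 = 98.537758
L = 1 × 98.537758 = 98.537758
V = π·2.5² × L = 19.634954 × 98.537758 = 1934.784362

L=98.538 V=1934.784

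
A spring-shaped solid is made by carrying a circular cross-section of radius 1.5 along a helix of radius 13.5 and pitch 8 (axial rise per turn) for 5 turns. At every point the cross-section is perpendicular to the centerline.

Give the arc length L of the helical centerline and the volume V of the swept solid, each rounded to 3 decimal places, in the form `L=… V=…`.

2πR = 2π·13.5 = 84.823002
per-turn = √(84.823002² + 8²) = √(7194.9416 + 64) = √7258.9416 = 85.199423
L = 5 × 85.199423 = 425.997113
V = π·1.5² × L = 7.068583 × 425.997113 = 3011.196151

L=425.997 V=3011.196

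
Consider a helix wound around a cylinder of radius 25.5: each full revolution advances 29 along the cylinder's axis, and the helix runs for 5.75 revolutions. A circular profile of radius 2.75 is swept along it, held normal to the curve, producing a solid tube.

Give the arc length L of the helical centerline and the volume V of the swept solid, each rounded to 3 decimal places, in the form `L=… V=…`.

L=936.241 V=22243.496

2πR = 2π·25.5 = 160.221225
per-turn = √(160.221225² + 29²) = √(25670.8410 + 841) = √26511.8410 = 162.824571
L = 5.75 × 162.824571 = 936.241285
V = π·2.75² × L = 23.758294 × 936.241285 = 22243.496130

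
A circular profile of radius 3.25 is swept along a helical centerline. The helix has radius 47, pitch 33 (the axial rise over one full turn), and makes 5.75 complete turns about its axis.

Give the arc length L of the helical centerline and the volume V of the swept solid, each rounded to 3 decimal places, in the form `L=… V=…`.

L=1708.600 V=56696.596

2πR = 2π·47 = 295.309709
per-turn = √(295.309709² + 33²) = √(87207.8245 + 1089) = √88296.8245 = 297.147816
L = 5.75 × 297.147816 = 1708.599941
V = π·3.25² × L = 33.183072 × 1708.599941 = 56696.595563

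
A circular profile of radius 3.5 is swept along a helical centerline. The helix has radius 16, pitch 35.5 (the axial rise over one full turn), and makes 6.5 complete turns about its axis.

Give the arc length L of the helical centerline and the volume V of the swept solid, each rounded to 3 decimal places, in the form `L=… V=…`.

L=692.996 V=26669.630

2πR = 2π·16 = 100.530965
per-turn = √(100.530965² + 35.5²) = √(10106.4749 + 1260.25) = √11366.7249 = 106.614844
L = 6.5 × 106.614844 = 692.996484
V = π·3.5² × L = 38.484510 × 692.996484 = 26669.630136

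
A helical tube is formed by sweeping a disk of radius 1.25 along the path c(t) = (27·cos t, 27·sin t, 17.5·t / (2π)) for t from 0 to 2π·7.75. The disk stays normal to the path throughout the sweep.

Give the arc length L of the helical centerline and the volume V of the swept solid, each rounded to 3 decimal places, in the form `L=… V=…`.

L=1321.733 V=6488.043

2πR = 2π·27 = 169.646003
per-turn = √(169.646003² + 17.5²) = √(28779.7664 + 306.25) = √29086.0164 = 170.546230
L = 7.75 × 170.546230 = 1321.733279
V = π·1.25² × L = 4.908739 × 1321.733279 = 6488.043064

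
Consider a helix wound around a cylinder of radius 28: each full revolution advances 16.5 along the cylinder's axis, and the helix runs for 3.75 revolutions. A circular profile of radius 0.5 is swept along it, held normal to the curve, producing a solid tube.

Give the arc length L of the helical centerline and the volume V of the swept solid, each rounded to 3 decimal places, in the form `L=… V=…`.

L=662.630 V=520.428

2πR = 2π·28 = 175.929189
per-turn = √(175.929189² + 16.5²) = √(30951.0794 + 272.25) = √31223.3294 = 176.701243
L = 3.75 × 176.701243 = 662.629663
V = π·0.5² × L = 0.785398 × 662.629663 = 520.428120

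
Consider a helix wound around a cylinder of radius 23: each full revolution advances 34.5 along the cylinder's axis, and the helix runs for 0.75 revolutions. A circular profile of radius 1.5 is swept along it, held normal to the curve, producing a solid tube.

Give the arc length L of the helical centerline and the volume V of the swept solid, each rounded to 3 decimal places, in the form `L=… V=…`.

L=111.431 V=787.658

2πR = 2π·23 = 144.513262
per-turn = √(144.513262² + 34.5²) = √(20884.0829 + 1190.25) = √22074.3329 = 148.574335
L = 0.75 × 148.574335 = 111.430751
V = π·1.5² × L = 7.068583 × 111.430751 = 787.657564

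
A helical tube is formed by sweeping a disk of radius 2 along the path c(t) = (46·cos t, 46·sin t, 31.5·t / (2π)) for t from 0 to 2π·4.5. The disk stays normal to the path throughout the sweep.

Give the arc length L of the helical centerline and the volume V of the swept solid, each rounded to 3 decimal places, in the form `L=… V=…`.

2πR = 2π·46 = 289.026524
per-turn = √(289.026524² + 31.5²) = √(83536.3317 + 992.25) = √84528.5817 = 290.737995
L = 4.5 × 290.737995 = 1308.320977
V = π·2² × L = 12.566371 × 1308.320977 = 16440.846277

L=1308.321 V=16440.846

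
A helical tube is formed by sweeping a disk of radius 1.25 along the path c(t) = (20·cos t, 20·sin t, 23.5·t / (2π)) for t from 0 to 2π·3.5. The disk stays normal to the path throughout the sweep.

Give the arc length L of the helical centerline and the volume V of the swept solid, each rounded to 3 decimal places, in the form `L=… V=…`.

L=447.448 V=2196.403

2πR = 2π·20 = 125.663706
per-turn = √(125.663706² + 23.5²) = √(15791.3670 + 552.25) = √16343.6170 = 127.842157
L = 3.5 × 127.842157 = 447.447549
V = π·1.25² × L = 4.908739 × 447.447549 = 2196.403018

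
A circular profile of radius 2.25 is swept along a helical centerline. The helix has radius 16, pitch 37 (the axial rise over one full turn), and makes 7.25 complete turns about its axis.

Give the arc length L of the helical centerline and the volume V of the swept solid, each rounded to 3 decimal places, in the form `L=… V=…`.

L=776.646 V=12352.027

2πR = 2π·16 = 100.530965
per-turn = √(100.530965² + 37²) = √(10106.4749 + 1369) = √11475.4749 = 107.123643
L = 7.25 × 107.123643 = 776.646412
V = π·2.25² × L = 15.904313 × 776.646412 = 12352.027484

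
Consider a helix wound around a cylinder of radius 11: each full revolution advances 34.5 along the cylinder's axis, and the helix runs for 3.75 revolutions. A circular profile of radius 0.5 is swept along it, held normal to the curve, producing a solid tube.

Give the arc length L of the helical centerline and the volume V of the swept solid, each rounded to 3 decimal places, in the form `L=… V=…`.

L=289.677 V=227.512

2πR = 2π·11 = 69.115038
per-turn = √(69.115038² + 34.5²) = √(4776.8885 + 1190.25) = √5967.1385 = 77.247256
L = 3.75 × 77.247256 = 289.677209
V = π·0.5² × L = 0.785398 × 289.677209 = 227.511948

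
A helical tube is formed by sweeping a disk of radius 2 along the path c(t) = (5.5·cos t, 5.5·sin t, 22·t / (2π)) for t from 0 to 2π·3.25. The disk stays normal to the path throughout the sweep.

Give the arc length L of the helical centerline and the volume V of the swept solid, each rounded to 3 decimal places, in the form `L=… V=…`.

L=133.140 V=1673.085

2πR = 2π·5.5 = 34.557519
per-turn = √(34.557519² + 22²) = √(1194.2221 + 484) = √1678.2221 = 40.966110
L = 3.25 × 40.966110 = 133.139856
V = π·2² × L = 12.566371 × 133.139856 = 1673.084775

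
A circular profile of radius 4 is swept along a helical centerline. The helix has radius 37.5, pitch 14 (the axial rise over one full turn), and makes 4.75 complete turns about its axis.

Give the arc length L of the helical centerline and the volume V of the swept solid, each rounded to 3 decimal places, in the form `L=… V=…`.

L=1121.166 V=56355.964

2πR = 2π·37.5 = 235.619449
per-turn = √(235.619449² + 14²) = √(55516.5248 + 196) = √55712.5248 = 236.035007
L = 4.75 × 236.035007 = 1121.166286
V = π·4² × L = 50.265482 × 1121.166286 = 56355.964257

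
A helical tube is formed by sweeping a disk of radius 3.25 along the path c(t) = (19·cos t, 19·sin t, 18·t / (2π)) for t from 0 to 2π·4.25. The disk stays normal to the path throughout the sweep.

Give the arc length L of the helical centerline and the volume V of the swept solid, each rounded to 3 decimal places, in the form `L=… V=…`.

2πR = 2π·19 = 119.380521
per-turn = √(119.380521² + 18²) = √(14251.7088 + 324) = √14575.7088 = 120.729900
L = 4.25 × 120.729900 = 513.102075
V = π·3.25² × L = 33.183072 × 513.102075 = 17026.303306

L=513.102 V=17026.303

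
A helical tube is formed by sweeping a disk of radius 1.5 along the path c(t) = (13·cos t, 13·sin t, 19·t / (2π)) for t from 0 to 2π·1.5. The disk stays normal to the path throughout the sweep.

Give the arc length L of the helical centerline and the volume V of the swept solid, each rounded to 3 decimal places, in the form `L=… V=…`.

L=125.793 V=889.179

2πR = 2π·13 = 81.681409
per-turn = √(81.681409² + 19²) = √(6671.8526 + 361) = √7032.8526 = 83.862105
L = 1.5 × 83.862105 = 125.793157
V = π·1.5² × L = 7.068583 × 125.793157 = 889.179429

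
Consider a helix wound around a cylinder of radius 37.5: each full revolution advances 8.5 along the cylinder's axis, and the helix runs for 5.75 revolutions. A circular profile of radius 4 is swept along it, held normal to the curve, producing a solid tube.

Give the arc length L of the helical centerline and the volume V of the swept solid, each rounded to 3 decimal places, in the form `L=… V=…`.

L=1355.693 V=68144.569

2πR = 2π·37.5 = 235.619449
per-turn = √(235.619449² + 8.5²) = √(55516.5248 + 72.25) = √55588.7748 = 235.772718
L = 5.75 × 235.772718 = 1355.693131
V = π·4² × L = 50.265482 × 1355.693131 = 68144.569293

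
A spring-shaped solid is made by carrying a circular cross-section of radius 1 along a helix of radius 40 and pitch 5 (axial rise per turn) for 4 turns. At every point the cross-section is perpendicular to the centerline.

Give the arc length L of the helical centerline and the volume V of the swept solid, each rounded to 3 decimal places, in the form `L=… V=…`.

L=1005.509 V=3158.898

2πR = 2π·40 = 251.327412
per-turn = √(251.327412² + 5²) = √(63165.4682 + 25) = √63190.4682 = 251.377143
L = 4 × 251.377143 = 1005.508573
V = π·1² × L = 3.141593 × 1005.508573 = 3158.898347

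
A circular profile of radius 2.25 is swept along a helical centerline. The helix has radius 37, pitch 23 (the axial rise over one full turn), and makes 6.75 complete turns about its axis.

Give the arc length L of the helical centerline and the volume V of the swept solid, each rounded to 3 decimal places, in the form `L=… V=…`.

L=1576.887 V=25079.298

2πR = 2π·37 = 232.477856
per-turn = √(232.477856² + 23²) = √(54045.9537 + 529) = √54574.9537 = 233.612829
L = 6.75 × 233.612829 = 1576.886593
V = π·2.25² × L = 15.904313 × 1576.886593 = 25079.297643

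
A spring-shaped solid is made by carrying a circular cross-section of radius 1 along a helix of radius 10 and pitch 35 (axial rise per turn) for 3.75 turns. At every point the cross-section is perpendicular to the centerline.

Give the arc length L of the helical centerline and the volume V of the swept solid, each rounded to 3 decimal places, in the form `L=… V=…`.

2πR = 2π·10 = 62.831853
per-turn = √(62.831853² + 35²) = √(3947.8418 + 1225) = √5172.8418 = 71.922470
L = 3.75 × 71.922470 = 269.709264
V = π·1² × L = 3.141593 × 269.709264 = 847.316643

L=269.709 V=847.317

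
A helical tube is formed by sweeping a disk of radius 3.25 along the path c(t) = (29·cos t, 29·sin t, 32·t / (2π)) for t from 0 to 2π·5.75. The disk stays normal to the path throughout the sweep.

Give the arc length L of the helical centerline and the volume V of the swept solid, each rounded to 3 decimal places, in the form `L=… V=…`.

L=1063.755 V=35298.673

2πR = 2π·29 = 182.212374
per-turn = √(182.212374² + 32²) = √(33201.3492 + 1024) = √34225.3492 = 185.000944
L = 5.75 × 185.000944 = 1063.755427
V = π·3.25² × L = 33.183072 × 1063.755427 = 35298.673348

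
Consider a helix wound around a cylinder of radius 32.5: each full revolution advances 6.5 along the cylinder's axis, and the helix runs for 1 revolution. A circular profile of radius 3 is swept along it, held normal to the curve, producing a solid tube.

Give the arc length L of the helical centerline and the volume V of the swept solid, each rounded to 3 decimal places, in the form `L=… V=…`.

L=204.307 V=5776.643

2πR = 2π·32.5 = 204.203522
per-turn = √(204.203522² + 6.5²) = √(41699.0786 + 42.25) = √41741.3286 = 204.306947
L = 1 × 204.306947 = 204.306947
V = π·3² × L = 28.274334 × 204.306947 = 5776.642834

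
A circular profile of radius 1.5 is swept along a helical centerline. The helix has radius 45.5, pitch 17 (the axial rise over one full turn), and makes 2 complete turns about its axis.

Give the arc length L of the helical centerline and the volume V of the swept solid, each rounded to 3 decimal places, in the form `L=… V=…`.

2πR = 2π·45.5 = 285.884931
per-turn = √(285.884931² + 17²) = √(81730.1940 + 289) = √82019.1940 = 286.389934
L = 2 × 286.389934 = 572.779867
V = π·1.5² × L = 7.068583 × 572.779867 = 4048.742301

L=572.780 V=4048.742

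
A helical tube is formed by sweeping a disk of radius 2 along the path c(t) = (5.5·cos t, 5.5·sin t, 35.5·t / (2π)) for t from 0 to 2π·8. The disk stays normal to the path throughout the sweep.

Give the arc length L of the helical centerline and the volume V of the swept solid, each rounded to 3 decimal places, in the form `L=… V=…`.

L=396.341 V=4980.568

2πR = 2π·5.5 = 34.557519
per-turn = √(34.557519² + 35.5²) = √(1194.2221 + 1260.25) = √2454.4721 = 49.542629
L = 8 × 49.542629 = 396.341036
V = π·2² × L = 12.566371 × 396.341036 = 4980.568343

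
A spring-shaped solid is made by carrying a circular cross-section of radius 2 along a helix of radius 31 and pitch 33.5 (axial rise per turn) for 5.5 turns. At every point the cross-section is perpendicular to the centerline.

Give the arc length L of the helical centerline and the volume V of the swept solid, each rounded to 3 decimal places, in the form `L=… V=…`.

L=1087.012 V=13659.798

2πR = 2π·31 = 194.778745
per-turn = √(194.778745² + 33.5²) = √(37938.7593 + 1122.25) = √39061.0093 = 197.638583
L = 5.5 × 197.638583 = 1087.012204
V = π·2² × L = 12.566371 × 1087.012204 = 13659.798219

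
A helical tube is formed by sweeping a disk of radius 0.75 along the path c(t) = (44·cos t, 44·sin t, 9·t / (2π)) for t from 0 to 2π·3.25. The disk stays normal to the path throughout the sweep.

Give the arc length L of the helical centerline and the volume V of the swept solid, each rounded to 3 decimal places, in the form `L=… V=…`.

2πR = 2π·44 = 276.460154
per-turn = √(276.460154² + 9²) = √(76430.2165 + 81) = √76511.2165 = 276.606610
L = 3.25 × 276.606610 = 898.971481
V = π·0.75² × L = 1.767146 × 898.971481 = 1588.613738

L=898.971 V=1588.614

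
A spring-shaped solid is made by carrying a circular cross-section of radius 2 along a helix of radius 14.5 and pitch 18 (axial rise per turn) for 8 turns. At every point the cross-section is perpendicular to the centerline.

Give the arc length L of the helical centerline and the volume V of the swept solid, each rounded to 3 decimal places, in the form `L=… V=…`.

2πR = 2π·14.5 = 91.106187
per-turn = √(91.106187² + 18²) = √(8300.3373 + 324) = √8624.3373 = 92.867310
L = 8 × 92.867310 = 742.938481
V = π·2² × L = 12.566371 × 742.938481 = 9336.040302

L=742.938 V=9336.040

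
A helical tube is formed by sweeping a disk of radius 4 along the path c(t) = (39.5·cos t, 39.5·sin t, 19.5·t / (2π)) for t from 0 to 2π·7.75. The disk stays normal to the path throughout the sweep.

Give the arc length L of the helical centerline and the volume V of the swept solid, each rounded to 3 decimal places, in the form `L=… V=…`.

L=1929.368 V=96980.610

2πR = 2π·39.5 = 248.185820
per-turn = √(248.185820² + 19.5²) = √(61596.2011 + 380.25) = √61976.4511 = 248.950700
L = 7.75 × 248.950700 = 1929.367926
V = π·4² × L = 50.265482 × 1929.367926 = 96980.609617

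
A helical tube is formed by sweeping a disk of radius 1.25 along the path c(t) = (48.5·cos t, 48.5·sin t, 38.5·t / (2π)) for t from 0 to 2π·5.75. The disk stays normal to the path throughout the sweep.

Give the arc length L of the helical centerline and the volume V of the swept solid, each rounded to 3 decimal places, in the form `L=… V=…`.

2πR = 2π·48.5 = 304.734487
per-turn = √(304.734487² + 38.5²) = √(92863.1078 + 1482.25) = √94345.3578 = 307.156894
L = 5.75 × 307.156894 = 1766.152143
V = π·1.25² × L = 4.908739 × 1766.152143 = 8669.579059

L=1766.152 V=8669.579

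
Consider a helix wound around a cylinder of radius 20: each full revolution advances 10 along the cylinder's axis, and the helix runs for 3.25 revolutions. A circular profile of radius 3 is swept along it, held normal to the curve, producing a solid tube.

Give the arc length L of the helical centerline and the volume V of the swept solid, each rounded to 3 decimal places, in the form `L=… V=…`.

L=409.698 V=11583.942

2πR = 2π·20 = 125.663706
per-turn = √(125.663706² + 10²) = √(15791.3670 + 100) = √15891.3670 = 126.060966
L = 3.25 × 126.060966 = 409.698138
V = π·3² × L = 28.274334 × 409.698138 = 11583.941948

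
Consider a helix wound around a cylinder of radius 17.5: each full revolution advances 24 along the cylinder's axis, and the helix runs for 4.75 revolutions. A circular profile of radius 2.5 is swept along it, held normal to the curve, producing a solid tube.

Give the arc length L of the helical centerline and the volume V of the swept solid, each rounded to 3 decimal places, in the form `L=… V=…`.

2πR = 2π·17.5 = 109.955743
per-turn = √(109.955743² + 24²) = √(12090.2654 + 576) = √12666.2654 = 112.544504
L = 4.75 × 112.544504 = 534.586394
V = π·2.5² × L = 19.634954 × 534.586394 = 10496.579305

L=534.586 V=10496.579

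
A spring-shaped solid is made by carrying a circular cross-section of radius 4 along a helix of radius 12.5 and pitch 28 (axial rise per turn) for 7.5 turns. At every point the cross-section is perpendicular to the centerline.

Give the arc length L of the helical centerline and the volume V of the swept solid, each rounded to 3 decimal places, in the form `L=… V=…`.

2πR = 2π·12.5 = 78.539816
per-turn = √(78.539816² + 28²) = √(6168.5028 + 784) = √6952.5028 = 83.381669
L = 7.5 × 83.381669 = 625.362519
V = π·4² × L = 50.265482 × 625.362519 = 31434.148710

L=625.363 V=31434.149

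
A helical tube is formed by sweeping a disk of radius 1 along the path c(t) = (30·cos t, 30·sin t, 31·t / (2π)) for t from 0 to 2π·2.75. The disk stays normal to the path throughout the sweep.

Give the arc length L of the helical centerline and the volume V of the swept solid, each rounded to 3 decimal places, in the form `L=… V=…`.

L=525.326 V=1650.361

2πR = 2π·30 = 188.495559
per-turn = √(188.495559² + 31²) = √(35530.5758 + 961) = √36491.5758 = 191.027683
L = 2.75 × 191.027683 = 525.326129
V = π·1² × L = 3.141593 × 525.326129 = 1650.360709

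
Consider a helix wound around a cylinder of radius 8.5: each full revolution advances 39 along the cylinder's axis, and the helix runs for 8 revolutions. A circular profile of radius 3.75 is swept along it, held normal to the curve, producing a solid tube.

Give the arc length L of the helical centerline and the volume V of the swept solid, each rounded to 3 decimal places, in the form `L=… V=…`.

2πR = 2π·8.5 = 53.407075
per-turn = √(53.407075² + 39²) = √(2852.3157 + 1521) = √4373.3157 = 66.131049
L = 8 × 66.131049 = 529.048394
V = π·3.75² × L = 44.178647 × 529.048394 = 23372.642073

L=529.048 V=23372.642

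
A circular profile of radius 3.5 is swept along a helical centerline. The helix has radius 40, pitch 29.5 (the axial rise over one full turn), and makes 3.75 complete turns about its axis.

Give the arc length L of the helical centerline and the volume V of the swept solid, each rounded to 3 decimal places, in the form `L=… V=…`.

L=948.948 V=36519.798

2πR = 2π·40 = 251.327412
per-turn = √(251.327412² + 29.5²) = √(63165.4682 + 870.25) = √64035.7182 = 253.052797
L = 3.75 × 253.052797 = 948.947989
V = π·3.5² × L = 38.484510 × 948.947989 = 36519.798396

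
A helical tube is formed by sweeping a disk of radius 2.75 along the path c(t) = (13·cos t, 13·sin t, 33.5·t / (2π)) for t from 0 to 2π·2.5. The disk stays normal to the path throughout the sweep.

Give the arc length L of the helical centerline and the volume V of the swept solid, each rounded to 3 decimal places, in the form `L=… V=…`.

L=220.711 V=5243.706

2πR = 2π·13 = 81.681409
per-turn = √(81.681409² + 33.5²) = √(6671.8526 + 1122.25) = √7794.1026 = 88.284215
L = 2.5 × 88.284215 = 220.710537
V = π·2.75² × L = 23.758294 × 220.710537 = 5243.705922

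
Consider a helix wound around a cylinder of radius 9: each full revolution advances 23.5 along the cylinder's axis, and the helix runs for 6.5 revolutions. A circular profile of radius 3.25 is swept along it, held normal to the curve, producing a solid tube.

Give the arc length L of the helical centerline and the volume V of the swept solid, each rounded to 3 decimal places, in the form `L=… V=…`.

2πR = 2π·9 = 56.548668
per-turn = √(56.548668² + 23.5²) = √(3197.7518 + 552.25) = √3750.0018 = 61.237258
L = 6.5 × 61.237258 = 398.042180
V = π·3.25² × L = 33.183072 × 398.042180 = 13208.262482

L=398.042 V=13208.262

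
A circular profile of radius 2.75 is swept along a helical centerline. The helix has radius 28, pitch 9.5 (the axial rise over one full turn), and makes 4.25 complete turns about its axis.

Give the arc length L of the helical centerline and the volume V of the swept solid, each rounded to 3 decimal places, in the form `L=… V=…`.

2πR = 2π·28 = 175.929189
per-turn = √(175.929189² + 9.5²) = √(30951.0794 + 90.25) = √31041.3294 = 176.185497
L = 4.25 × 176.185497 = 748.788363
V = π·2.75² × L = 23.758294 × 748.788363 = 17789.934400

L=748.788 V=17789.934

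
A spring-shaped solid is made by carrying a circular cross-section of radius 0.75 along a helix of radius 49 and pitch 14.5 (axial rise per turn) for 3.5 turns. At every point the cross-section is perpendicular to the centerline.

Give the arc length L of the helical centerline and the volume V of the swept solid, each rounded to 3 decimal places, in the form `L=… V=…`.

2πR = 2π·49 = 307.876080
per-turn = √(307.876080² + 14.5²) = √(94787.6807 + 210.25) = √94997.9307 = 308.217343
L = 3.5 × 308.217343 = 1078.760701
V = π·0.75² × L = 1.767146 × 1078.760701 = 1906.327515

L=1078.761 V=1906.328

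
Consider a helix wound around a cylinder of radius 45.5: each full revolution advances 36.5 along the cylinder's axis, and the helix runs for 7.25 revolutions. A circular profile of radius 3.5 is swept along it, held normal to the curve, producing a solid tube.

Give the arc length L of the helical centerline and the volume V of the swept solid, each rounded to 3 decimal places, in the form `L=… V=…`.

2πR = 2π·45.5 = 285.884931
per-turn = √(285.884931² + 36.5²) = √(81730.1940 + 1332.25) = √83062.4440 = 288.205559
L = 7.25 × 288.205559 = 2089.490300
V = π·3.5² × L = 38.484510 × 2089.490300 = 80413.010371

L=2089.490 V=80413.010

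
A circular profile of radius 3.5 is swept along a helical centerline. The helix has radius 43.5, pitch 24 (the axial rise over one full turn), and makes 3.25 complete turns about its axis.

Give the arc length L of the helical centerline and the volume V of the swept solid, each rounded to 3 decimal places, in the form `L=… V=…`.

L=891.703 V=34316.765

2πR = 2π·43.5 = 273.318561
per-turn = √(273.318561² + 24²) = √(74703.0357 + 576) = √75279.0357 = 274.370253
L = 3.25 × 274.370253 = 891.703322
V = π·3.5² × L = 38.484510 × 891.703322 = 34316.765424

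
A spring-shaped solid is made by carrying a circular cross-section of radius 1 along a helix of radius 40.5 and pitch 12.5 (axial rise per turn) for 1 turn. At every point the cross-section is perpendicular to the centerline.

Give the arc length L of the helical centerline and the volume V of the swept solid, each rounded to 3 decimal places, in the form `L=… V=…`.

L=254.776 V=800.402

2πR = 2π·40.5 = 254.469005
per-turn = √(254.469005² + 12.5²) = √(64754.4745 + 156.25) = √64910.7245 = 254.775832
L = 1 × 254.775832 = 254.775832
V = π·1² × L = 3.141593 × 254.775832 = 800.401882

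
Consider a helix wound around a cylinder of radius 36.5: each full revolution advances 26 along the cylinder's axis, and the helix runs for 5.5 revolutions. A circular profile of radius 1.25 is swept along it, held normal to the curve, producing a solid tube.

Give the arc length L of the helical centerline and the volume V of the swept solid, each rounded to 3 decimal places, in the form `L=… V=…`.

2πR = 2π·36.5 = 229.336264
per-turn = √(229.336264² + 26²) = √(52595.1219 + 676) = √53271.1219 = 230.805377
L = 5.5 × 230.805377 = 1269.429571
V = π·1.25² × L = 4.908739 × 1269.429571 = 6231.297836

L=1269.430 V=6231.298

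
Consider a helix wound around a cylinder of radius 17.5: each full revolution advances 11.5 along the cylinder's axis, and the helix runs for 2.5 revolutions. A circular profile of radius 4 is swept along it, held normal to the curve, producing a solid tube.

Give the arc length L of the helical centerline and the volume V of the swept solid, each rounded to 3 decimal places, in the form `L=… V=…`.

2πR = 2π·17.5 = 109.955743
per-turn = √(109.955743² + 11.5²) = √(12090.2654 + 132.25) = √12222.5154 = 110.555486
L = 2.5 × 110.555486 = 276.388714
V = π·4² × L = 50.265482 × 276.388714 = 13892.812052

L=276.389 V=13892.812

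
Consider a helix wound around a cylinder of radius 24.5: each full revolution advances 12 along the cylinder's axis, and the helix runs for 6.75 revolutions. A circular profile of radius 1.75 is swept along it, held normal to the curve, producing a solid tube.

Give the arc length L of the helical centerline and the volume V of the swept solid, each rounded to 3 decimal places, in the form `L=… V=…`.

2πR = 2π·24.5 = 153.938040
per-turn = √(153.938040² + 12²) = √(23696.9202 + 144) = √23840.9202 = 154.405052
L = 6.75 × 154.405052 = 1042.234103
V = π·1.75² × L = 9.621128 × 1042.234103 = 10027.467190

L=1042.234 V=10027.467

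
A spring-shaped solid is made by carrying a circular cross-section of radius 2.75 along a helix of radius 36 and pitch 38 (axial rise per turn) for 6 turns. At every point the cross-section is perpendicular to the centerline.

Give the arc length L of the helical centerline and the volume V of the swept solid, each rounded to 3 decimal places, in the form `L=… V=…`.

L=1376.186 V=32695.842

2πR = 2π·36 = 226.194671
per-turn = √(226.194671² + 38²) = √(51164.0292 + 1444) = √52608.0292 = 229.364403
L = 6 × 229.364403 = 1376.186416
V = π·2.75² × L = 23.758294 × 1376.186416 = 32695.842081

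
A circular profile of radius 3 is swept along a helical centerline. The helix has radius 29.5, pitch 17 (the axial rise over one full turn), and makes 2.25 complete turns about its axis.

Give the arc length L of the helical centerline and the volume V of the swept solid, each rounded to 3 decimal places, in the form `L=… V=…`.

2πR = 2π·29.5 = 185.353967
per-turn = √(185.353967² + 17²) = √(34356.0929 + 289) = √34645.0929 = 186.131923
L = 2.25 × 186.131923 = 418.796828
V = π·3² × L = 28.274334 × 418.796828 = 11841.201336

L=418.797 V=11841.201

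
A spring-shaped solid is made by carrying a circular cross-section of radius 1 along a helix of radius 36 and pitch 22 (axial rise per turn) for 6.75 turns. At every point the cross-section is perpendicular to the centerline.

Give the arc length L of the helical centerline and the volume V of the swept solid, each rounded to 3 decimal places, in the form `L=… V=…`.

L=1534.019 V=4819.262

2πR = 2π·36 = 226.194671
per-turn = √(226.194671² + 22²) = √(51164.0292 + 484) = √51648.0292 = 227.262028
L = 6.75 × 227.262028 = 1534.018687
V = π·1² × L = 3.141593 × 1534.018687 = 4819.261837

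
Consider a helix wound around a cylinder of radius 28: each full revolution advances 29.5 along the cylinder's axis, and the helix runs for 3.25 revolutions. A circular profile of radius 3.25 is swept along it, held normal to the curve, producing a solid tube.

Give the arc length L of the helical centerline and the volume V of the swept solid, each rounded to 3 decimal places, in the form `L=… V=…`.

L=579.752 V=19237.964

2πR = 2π·28 = 175.929189
per-turn = √(175.929189² + 29.5²) = √(30951.0794 + 870.25) = √31821.3294 = 178.385340
L = 3.25 × 178.385340 = 579.752354
V = π·3.25² × L = 33.183072 × 579.752354 = 19237.964334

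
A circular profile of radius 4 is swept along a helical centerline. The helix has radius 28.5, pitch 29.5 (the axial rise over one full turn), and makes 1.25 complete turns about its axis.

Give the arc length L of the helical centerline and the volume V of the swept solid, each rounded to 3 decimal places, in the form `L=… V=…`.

2πR = 2π·28.5 = 179.070781
per-turn = √(179.070781² + 29.5²) = √(32066.3447 + 870.25) = √32936.5947 = 181.484420
L = 1.25 × 181.484420 = 226.855525
V = π·4² × L = 50.265482 × 226.855525 = 11403.002412

L=226.856 V=11403.002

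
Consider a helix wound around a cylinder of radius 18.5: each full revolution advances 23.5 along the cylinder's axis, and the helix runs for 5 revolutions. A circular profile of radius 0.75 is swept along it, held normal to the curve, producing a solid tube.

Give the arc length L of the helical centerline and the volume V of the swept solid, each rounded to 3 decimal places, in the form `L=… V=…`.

2πR = 2π·18.5 = 116.238928
per-turn = √(116.238928² + 23.5²) = √(13511.4884 + 552.25) = √14063.7384 = 118.590634
L = 5 × 118.590634 = 592.953169
V = π·0.75² × L = 1.767146 × 592.953169 = 1047.834742

L=592.953 V=1047.835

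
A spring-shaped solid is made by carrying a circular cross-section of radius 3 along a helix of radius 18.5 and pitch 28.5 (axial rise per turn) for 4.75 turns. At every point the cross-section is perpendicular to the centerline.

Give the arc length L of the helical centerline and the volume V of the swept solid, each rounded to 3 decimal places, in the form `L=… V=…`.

L=568.489 V=16073.638

2πR = 2π·18.5 = 116.238928
per-turn = √(116.238928² + 28.5²) = √(13511.4884 + 812.25) = √14323.7384 = 119.681822
L = 4.75 × 119.681822 = 568.488653
V = π·3² × L = 28.274334 × 568.488653 = 16073.637974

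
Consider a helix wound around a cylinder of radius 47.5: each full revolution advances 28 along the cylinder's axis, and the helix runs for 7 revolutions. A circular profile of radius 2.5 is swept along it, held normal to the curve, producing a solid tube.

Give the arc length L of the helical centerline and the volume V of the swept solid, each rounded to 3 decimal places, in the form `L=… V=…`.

2πR = 2π·47.5 = 298.451302
per-turn = √(298.451302² + 28²) = √(89073.1797 + 784) = √89857.1797 = 299.761872
L = 7 × 299.761872 = 2098.333102
V = π·2.5² × L = 19.634954 × 2098.333102 = 41200.674110

L=2098.333 V=41200.674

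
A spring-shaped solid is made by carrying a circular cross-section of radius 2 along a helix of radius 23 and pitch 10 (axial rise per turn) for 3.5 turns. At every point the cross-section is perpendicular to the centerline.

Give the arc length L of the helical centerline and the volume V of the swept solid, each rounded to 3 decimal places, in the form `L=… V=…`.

2πR = 2π·23 = 144.513262
per-turn = √(144.513262² + 10²) = √(20884.0829 + 100) = √20984.0829 = 144.858838
L = 3.5 × 144.858838 = 507.005933
V = π·2² × L = 12.566371 × 507.005933 = 6371.224453

L=507.006 V=6371.224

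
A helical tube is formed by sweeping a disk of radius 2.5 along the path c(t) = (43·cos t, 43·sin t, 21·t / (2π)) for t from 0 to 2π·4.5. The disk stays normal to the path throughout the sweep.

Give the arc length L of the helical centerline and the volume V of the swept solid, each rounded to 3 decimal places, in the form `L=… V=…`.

L=1219.463 V=23944.108

2πR = 2π·43 = 270.176968
per-turn = √(270.176968² + 21²) = √(72995.5942 + 441) = √73436.5942 = 270.991871
L = 4.5 × 270.991871 = 1219.463420
V = π·2.5² × L = 19.634954 × 1219.463420 = 23944.108251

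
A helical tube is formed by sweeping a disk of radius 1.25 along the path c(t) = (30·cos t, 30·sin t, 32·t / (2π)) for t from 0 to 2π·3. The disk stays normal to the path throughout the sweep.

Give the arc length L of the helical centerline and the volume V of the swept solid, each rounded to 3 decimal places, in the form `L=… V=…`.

2πR = 2π·30 = 188.495559
per-turn = √(188.495559² + 32²) = √(35530.5758 + 1024) = √36554.5758 = 191.192510
L = 3 × 191.192510 = 573.577530
V = π·1.25² × L = 4.908739 × 573.577530 = 2815.542115

L=573.578 V=2815.542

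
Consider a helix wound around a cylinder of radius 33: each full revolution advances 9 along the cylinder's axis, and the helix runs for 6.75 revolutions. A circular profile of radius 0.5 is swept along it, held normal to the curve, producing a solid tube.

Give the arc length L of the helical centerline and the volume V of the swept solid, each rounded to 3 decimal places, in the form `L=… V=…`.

L=1400.897 V=1100.262

2πR = 2π·33 = 207.345115
per-turn = √(207.345115² + 9²) = √(42991.9968 + 81) = √43072.9968 = 207.540350
L = 6.75 × 207.540350 = 1400.897361
V = π·0.5² × L = 0.785398 × 1400.897361 = 1100.262214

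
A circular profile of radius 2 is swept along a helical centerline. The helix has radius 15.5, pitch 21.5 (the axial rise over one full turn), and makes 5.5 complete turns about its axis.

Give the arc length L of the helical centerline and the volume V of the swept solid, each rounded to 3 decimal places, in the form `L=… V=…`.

L=548.539 V=6893.143

2πR = 2π·15.5 = 97.389372
per-turn = √(97.389372² + 21.5²) = √(9484.6898 + 462.25) = √9946.9398 = 99.734346
L = 5.5 × 99.734346 = 548.538905
V = π·2² × L = 12.566371 × 548.538905 = 6893.143171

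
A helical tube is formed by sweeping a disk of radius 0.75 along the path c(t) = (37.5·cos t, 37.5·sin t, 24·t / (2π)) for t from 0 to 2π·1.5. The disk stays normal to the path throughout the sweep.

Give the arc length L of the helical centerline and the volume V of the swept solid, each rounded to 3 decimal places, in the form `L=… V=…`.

2πR = 2π·37.5 = 235.619449
per-turn = √(235.619449² + 24²) = √(55516.5248 + 576) = √56092.5248 = 236.838605
L = 1.5 × 236.838605 = 355.257907
V = π·0.75² × L = 1.767146 × 355.257907 = 627.792543

L=355.258 V=627.793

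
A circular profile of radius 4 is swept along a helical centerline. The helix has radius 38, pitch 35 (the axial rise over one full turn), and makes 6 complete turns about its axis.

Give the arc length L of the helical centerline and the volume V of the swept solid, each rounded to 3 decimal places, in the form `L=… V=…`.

2πR = 2π·38 = 238.761042
per-turn = √(238.761042² + 35²) = √(57006.8350 + 1225) = √58231.8350 = 241.312733
L = 6 × 241.312733 = 1447.876397
V = π·4² × L = 50.265482 × 1447.876397 = 72778.205630

L=1447.876 V=72778.206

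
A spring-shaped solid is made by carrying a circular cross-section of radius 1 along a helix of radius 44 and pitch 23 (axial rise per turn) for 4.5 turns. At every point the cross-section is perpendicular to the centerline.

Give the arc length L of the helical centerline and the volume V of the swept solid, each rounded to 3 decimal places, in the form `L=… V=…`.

L=1248.369 V=3921.866

2πR = 2π·44 = 276.460154
per-turn = √(276.460154² + 23²) = √(76430.2165 + 529) = √76959.2165 = 277.415242
L = 4.5 × 277.415242 = 1248.368589
V = π·1² × L = 3.141593 × 1248.368589 = 3921.865588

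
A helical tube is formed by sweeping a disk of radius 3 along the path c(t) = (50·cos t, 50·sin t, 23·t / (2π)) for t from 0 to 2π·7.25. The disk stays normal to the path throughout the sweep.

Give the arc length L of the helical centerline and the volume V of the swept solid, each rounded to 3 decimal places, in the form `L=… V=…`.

2πR = 2π·50 = 314.159265
per-turn = √(314.159265² + 23²) = √(98696.0440 + 529) = √99225.0440 = 315.000070
L = 7.25 × 315.000070 = 2283.750506
V = π·3² × L = 28.274334 × 2283.750506 = 64571.524324

L=2283.751 V=64571.524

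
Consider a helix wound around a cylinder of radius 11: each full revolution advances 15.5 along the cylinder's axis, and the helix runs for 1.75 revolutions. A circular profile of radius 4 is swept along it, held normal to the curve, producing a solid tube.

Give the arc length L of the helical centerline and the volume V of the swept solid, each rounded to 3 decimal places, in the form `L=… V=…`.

2πR = 2π·11 = 69.115038
per-turn = √(69.115038² + 15.5²) = √(4776.8885 + 240.25) = √5017.1385 = 70.831762
L = 1.75 × 70.831762 = 123.955584
V = π·4² × L = 50.265482 × 123.955584 = 6230.687222

L=123.956 V=6230.687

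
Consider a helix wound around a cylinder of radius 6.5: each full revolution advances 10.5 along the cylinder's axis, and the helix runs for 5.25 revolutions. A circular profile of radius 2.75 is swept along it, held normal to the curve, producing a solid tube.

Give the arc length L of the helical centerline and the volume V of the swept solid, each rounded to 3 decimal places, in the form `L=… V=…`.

L=221.387 V=5259.767

2πR = 2π·6.5 = 40.840704
per-turn = √(40.840704² + 10.5²) = √(1667.9631 + 110.25) = √1778.2131 = 42.168865
L = 5.25 × 42.168865 = 221.386539
V = π·2.75² × L = 23.758294 × 221.386539 = 5259.766586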